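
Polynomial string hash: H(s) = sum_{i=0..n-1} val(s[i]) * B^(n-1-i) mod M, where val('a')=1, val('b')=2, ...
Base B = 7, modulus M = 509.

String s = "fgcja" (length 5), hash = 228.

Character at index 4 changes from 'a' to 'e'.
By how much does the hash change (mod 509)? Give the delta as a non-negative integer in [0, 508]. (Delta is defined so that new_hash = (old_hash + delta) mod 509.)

Delta formula: (val(new) - val(old)) * B^(n-1-k) mod M
  val('e') - val('a') = 5 - 1 = 4
  B^(n-1-k) = 7^0 mod 509 = 1
  Delta = 4 * 1 mod 509 = 4

Answer: 4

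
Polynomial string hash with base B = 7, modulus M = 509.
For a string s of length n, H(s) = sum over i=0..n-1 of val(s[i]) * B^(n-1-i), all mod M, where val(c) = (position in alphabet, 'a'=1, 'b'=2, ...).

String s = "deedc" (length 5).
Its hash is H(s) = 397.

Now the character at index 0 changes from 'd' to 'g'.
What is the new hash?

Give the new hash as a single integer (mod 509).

Answer: 474

Derivation:
val('d') = 4, val('g') = 7
Position k = 0, exponent = n-1-k = 4
B^4 mod M = 7^4 mod 509 = 365
Delta = (7 - 4) * 365 mod 509 = 77
New hash = (397 + 77) mod 509 = 474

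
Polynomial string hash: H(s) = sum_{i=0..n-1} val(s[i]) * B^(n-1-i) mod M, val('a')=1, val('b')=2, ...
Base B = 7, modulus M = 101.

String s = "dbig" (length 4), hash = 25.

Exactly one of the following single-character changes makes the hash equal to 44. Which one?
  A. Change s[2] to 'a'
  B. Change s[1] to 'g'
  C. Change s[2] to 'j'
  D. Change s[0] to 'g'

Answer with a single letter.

Option A: s[2]='i'->'a', delta=(1-9)*7^1 mod 101 = 45, hash=25+45 mod 101 = 70
Option B: s[1]='b'->'g', delta=(7-2)*7^2 mod 101 = 43, hash=25+43 mod 101 = 68
Option C: s[2]='i'->'j', delta=(10-9)*7^1 mod 101 = 7, hash=25+7 mod 101 = 32
Option D: s[0]='d'->'g', delta=(7-4)*7^3 mod 101 = 19, hash=25+19 mod 101 = 44 <-- target

Answer: D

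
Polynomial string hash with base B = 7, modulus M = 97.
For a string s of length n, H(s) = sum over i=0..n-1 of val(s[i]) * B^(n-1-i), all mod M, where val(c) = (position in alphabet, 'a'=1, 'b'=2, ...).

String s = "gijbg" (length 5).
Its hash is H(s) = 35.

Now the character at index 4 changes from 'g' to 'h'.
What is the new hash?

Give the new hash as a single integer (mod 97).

val('g') = 7, val('h') = 8
Position k = 4, exponent = n-1-k = 0
B^0 mod M = 7^0 mod 97 = 1
Delta = (8 - 7) * 1 mod 97 = 1
New hash = (35 + 1) mod 97 = 36

Answer: 36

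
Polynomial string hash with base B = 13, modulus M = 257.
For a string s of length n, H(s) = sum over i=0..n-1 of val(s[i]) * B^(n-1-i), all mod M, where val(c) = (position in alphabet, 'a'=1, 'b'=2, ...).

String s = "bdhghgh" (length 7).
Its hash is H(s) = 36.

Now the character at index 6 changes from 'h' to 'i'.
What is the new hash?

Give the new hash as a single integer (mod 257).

Answer: 37

Derivation:
val('h') = 8, val('i') = 9
Position k = 6, exponent = n-1-k = 0
B^0 mod M = 13^0 mod 257 = 1
Delta = (9 - 8) * 1 mod 257 = 1
New hash = (36 + 1) mod 257 = 37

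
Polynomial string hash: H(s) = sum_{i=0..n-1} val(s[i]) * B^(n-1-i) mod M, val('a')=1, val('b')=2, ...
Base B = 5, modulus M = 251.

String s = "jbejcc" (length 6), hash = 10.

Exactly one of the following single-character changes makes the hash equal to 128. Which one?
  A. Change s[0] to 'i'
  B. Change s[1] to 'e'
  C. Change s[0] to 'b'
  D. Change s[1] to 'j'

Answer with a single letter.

Option A: s[0]='j'->'i', delta=(9-10)*5^5 mod 251 = 138, hash=10+138 mod 251 = 148
Option B: s[1]='b'->'e', delta=(5-2)*5^4 mod 251 = 118, hash=10+118 mod 251 = 128 <-- target
Option C: s[0]='j'->'b', delta=(2-10)*5^5 mod 251 = 100, hash=10+100 mod 251 = 110
Option D: s[1]='b'->'j', delta=(10-2)*5^4 mod 251 = 231, hash=10+231 mod 251 = 241

Answer: B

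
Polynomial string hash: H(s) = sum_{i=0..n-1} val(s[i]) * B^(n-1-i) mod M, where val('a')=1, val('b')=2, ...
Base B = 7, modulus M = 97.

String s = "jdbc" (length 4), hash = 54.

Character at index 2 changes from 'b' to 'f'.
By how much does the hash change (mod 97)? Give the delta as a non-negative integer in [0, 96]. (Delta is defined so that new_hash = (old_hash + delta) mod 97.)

Delta formula: (val(new) - val(old)) * B^(n-1-k) mod M
  val('f') - val('b') = 6 - 2 = 4
  B^(n-1-k) = 7^1 mod 97 = 7
  Delta = 4 * 7 mod 97 = 28

Answer: 28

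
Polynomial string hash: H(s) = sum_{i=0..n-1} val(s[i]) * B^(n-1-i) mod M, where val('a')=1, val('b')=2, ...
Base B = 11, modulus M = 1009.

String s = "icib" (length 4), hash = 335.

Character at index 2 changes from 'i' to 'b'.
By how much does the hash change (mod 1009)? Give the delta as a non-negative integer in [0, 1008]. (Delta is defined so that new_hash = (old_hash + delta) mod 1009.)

Delta formula: (val(new) - val(old)) * B^(n-1-k) mod M
  val('b') - val('i') = 2 - 9 = -7
  B^(n-1-k) = 11^1 mod 1009 = 11
  Delta = -7 * 11 mod 1009 = 932

Answer: 932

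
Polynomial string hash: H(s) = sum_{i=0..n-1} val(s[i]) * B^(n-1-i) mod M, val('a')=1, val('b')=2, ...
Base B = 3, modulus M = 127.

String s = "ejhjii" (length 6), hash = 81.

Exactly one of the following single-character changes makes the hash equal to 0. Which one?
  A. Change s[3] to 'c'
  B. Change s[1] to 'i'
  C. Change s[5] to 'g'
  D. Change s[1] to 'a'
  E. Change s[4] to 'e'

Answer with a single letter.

Option A: s[3]='j'->'c', delta=(3-10)*3^2 mod 127 = 64, hash=81+64 mod 127 = 18
Option B: s[1]='j'->'i', delta=(9-10)*3^4 mod 127 = 46, hash=81+46 mod 127 = 0 <-- target
Option C: s[5]='i'->'g', delta=(7-9)*3^0 mod 127 = 125, hash=81+125 mod 127 = 79
Option D: s[1]='j'->'a', delta=(1-10)*3^4 mod 127 = 33, hash=81+33 mod 127 = 114
Option E: s[4]='i'->'e', delta=(5-9)*3^1 mod 127 = 115, hash=81+115 mod 127 = 69

Answer: B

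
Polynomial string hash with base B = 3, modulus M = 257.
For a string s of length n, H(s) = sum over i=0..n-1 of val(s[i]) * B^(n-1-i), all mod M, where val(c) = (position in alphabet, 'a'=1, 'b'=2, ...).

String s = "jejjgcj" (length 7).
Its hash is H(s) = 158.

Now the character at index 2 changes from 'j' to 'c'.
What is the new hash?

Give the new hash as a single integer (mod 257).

Answer: 105

Derivation:
val('j') = 10, val('c') = 3
Position k = 2, exponent = n-1-k = 4
B^4 mod M = 3^4 mod 257 = 81
Delta = (3 - 10) * 81 mod 257 = 204
New hash = (158 + 204) mod 257 = 105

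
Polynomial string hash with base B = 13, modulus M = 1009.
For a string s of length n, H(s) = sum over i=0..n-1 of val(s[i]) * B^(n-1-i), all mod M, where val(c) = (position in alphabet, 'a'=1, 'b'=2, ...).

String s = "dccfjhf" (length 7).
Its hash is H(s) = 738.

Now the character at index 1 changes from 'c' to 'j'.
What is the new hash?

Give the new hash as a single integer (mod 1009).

val('c') = 3, val('j') = 10
Position k = 1, exponent = n-1-k = 5
B^5 mod M = 13^5 mod 1009 = 990
Delta = (10 - 3) * 990 mod 1009 = 876
New hash = (738 + 876) mod 1009 = 605

Answer: 605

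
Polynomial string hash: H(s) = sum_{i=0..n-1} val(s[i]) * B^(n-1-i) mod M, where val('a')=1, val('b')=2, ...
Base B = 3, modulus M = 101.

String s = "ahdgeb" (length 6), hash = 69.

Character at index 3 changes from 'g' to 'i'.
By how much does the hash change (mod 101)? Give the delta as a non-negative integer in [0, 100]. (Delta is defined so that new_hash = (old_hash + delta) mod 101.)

Delta formula: (val(new) - val(old)) * B^(n-1-k) mod M
  val('i') - val('g') = 9 - 7 = 2
  B^(n-1-k) = 3^2 mod 101 = 9
  Delta = 2 * 9 mod 101 = 18

Answer: 18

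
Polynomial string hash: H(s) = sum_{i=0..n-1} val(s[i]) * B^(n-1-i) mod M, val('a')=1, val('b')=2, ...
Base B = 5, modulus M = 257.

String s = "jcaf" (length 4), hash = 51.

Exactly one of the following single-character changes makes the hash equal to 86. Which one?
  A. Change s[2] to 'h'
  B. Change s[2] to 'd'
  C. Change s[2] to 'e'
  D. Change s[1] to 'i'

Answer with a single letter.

Answer: A

Derivation:
Option A: s[2]='a'->'h', delta=(8-1)*5^1 mod 257 = 35, hash=51+35 mod 257 = 86 <-- target
Option B: s[2]='a'->'d', delta=(4-1)*5^1 mod 257 = 15, hash=51+15 mod 257 = 66
Option C: s[2]='a'->'e', delta=(5-1)*5^1 mod 257 = 20, hash=51+20 mod 257 = 71
Option D: s[1]='c'->'i', delta=(9-3)*5^2 mod 257 = 150, hash=51+150 mod 257 = 201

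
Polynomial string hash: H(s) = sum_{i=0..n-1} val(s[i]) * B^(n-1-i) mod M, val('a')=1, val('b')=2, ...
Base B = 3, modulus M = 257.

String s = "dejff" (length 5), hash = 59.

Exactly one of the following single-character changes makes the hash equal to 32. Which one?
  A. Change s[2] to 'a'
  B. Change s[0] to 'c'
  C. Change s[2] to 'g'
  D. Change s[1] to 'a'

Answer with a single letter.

Option A: s[2]='j'->'a', delta=(1-10)*3^2 mod 257 = 176, hash=59+176 mod 257 = 235
Option B: s[0]='d'->'c', delta=(3-4)*3^4 mod 257 = 176, hash=59+176 mod 257 = 235
Option C: s[2]='j'->'g', delta=(7-10)*3^2 mod 257 = 230, hash=59+230 mod 257 = 32 <-- target
Option D: s[1]='e'->'a', delta=(1-5)*3^3 mod 257 = 149, hash=59+149 mod 257 = 208

Answer: C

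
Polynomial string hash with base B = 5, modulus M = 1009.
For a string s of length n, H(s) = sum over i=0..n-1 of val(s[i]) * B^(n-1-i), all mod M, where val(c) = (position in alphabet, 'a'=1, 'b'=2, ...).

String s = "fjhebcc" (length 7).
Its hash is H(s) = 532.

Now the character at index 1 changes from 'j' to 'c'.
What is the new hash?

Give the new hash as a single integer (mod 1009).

val('j') = 10, val('c') = 3
Position k = 1, exponent = n-1-k = 5
B^5 mod M = 5^5 mod 1009 = 98
Delta = (3 - 10) * 98 mod 1009 = 323
New hash = (532 + 323) mod 1009 = 855

Answer: 855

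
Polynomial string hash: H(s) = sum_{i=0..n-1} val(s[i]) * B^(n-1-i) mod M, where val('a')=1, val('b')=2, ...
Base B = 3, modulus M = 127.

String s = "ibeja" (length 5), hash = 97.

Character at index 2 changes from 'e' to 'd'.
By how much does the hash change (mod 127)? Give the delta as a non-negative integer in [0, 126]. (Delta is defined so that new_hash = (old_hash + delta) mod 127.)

Delta formula: (val(new) - val(old)) * B^(n-1-k) mod M
  val('d') - val('e') = 4 - 5 = -1
  B^(n-1-k) = 3^2 mod 127 = 9
  Delta = -1 * 9 mod 127 = 118

Answer: 118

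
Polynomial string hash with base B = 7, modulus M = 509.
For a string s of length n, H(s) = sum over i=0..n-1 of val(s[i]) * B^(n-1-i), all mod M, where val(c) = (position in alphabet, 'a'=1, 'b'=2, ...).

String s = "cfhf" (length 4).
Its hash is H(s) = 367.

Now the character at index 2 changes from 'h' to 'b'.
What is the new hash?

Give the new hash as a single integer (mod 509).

val('h') = 8, val('b') = 2
Position k = 2, exponent = n-1-k = 1
B^1 mod M = 7^1 mod 509 = 7
Delta = (2 - 8) * 7 mod 509 = 467
New hash = (367 + 467) mod 509 = 325

Answer: 325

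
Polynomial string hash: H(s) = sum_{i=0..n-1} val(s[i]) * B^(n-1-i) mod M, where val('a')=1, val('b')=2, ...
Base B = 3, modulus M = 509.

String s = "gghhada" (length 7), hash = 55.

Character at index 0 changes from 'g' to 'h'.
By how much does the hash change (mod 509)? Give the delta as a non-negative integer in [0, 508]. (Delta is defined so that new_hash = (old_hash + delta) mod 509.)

Delta formula: (val(new) - val(old)) * B^(n-1-k) mod M
  val('h') - val('g') = 8 - 7 = 1
  B^(n-1-k) = 3^6 mod 509 = 220
  Delta = 1 * 220 mod 509 = 220

Answer: 220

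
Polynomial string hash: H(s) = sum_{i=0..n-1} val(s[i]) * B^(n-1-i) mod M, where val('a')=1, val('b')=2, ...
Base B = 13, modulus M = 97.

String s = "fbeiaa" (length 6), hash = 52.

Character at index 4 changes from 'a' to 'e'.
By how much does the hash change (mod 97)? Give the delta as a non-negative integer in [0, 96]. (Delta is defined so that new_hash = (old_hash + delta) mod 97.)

Answer: 52

Derivation:
Delta formula: (val(new) - val(old)) * B^(n-1-k) mod M
  val('e') - val('a') = 5 - 1 = 4
  B^(n-1-k) = 13^1 mod 97 = 13
  Delta = 4 * 13 mod 97 = 52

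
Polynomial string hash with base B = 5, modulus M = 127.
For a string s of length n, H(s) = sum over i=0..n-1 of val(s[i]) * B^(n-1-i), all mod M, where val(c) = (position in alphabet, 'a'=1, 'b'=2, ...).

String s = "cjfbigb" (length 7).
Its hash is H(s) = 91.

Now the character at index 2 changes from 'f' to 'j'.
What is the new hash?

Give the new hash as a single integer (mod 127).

Answer: 51

Derivation:
val('f') = 6, val('j') = 10
Position k = 2, exponent = n-1-k = 4
B^4 mod M = 5^4 mod 127 = 117
Delta = (10 - 6) * 117 mod 127 = 87
New hash = (91 + 87) mod 127 = 51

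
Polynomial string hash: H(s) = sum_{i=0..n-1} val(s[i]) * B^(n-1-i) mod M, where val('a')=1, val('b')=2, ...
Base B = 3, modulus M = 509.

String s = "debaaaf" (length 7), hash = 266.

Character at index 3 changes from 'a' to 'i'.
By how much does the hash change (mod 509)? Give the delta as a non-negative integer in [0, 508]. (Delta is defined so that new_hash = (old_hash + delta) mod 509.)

Delta formula: (val(new) - val(old)) * B^(n-1-k) mod M
  val('i') - val('a') = 9 - 1 = 8
  B^(n-1-k) = 3^3 mod 509 = 27
  Delta = 8 * 27 mod 509 = 216

Answer: 216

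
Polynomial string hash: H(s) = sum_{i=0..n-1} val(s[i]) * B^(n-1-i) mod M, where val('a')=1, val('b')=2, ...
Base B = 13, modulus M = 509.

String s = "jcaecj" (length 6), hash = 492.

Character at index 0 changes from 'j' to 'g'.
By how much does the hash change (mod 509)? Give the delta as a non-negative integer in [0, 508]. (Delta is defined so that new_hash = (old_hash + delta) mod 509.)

Answer: 322

Derivation:
Delta formula: (val(new) - val(old)) * B^(n-1-k) mod M
  val('g') - val('j') = 7 - 10 = -3
  B^(n-1-k) = 13^5 mod 509 = 232
  Delta = -3 * 232 mod 509 = 322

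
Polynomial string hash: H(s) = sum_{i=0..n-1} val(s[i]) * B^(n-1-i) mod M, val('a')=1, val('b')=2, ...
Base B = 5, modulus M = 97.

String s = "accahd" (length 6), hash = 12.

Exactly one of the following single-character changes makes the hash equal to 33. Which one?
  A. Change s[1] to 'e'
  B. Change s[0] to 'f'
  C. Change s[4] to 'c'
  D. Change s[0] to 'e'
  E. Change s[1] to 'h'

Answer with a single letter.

Answer: E

Derivation:
Option A: s[1]='c'->'e', delta=(5-3)*5^4 mod 97 = 86, hash=12+86 mod 97 = 1
Option B: s[0]='a'->'f', delta=(6-1)*5^5 mod 97 = 8, hash=12+8 mod 97 = 20
Option C: s[4]='h'->'c', delta=(3-8)*5^1 mod 97 = 72, hash=12+72 mod 97 = 84
Option D: s[0]='a'->'e', delta=(5-1)*5^5 mod 97 = 84, hash=12+84 mod 97 = 96
Option E: s[1]='c'->'h', delta=(8-3)*5^4 mod 97 = 21, hash=12+21 mod 97 = 33 <-- target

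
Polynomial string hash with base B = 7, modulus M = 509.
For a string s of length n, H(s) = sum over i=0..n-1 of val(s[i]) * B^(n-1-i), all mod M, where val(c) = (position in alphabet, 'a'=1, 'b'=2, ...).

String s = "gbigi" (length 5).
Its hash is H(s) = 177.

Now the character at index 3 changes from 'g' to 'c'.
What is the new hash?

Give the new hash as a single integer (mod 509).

Answer: 149

Derivation:
val('g') = 7, val('c') = 3
Position k = 3, exponent = n-1-k = 1
B^1 mod M = 7^1 mod 509 = 7
Delta = (3 - 7) * 7 mod 509 = 481
New hash = (177 + 481) mod 509 = 149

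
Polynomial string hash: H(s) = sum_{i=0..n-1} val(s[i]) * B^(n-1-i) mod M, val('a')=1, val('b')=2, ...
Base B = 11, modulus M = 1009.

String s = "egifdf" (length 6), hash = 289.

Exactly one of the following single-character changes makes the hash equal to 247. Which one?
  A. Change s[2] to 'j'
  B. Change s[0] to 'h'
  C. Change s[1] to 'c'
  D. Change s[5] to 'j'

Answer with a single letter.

Answer: C

Derivation:
Option A: s[2]='i'->'j', delta=(10-9)*11^3 mod 1009 = 322, hash=289+322 mod 1009 = 611
Option B: s[0]='e'->'h', delta=(8-5)*11^5 mod 1009 = 851, hash=289+851 mod 1009 = 131
Option C: s[1]='g'->'c', delta=(3-7)*11^4 mod 1009 = 967, hash=289+967 mod 1009 = 247 <-- target
Option D: s[5]='f'->'j', delta=(10-6)*11^0 mod 1009 = 4, hash=289+4 mod 1009 = 293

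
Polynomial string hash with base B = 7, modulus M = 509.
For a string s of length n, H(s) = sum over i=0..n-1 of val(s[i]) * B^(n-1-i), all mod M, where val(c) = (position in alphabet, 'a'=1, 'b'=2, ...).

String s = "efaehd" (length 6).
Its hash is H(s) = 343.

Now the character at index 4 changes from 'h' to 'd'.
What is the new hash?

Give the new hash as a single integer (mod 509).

Answer: 315

Derivation:
val('h') = 8, val('d') = 4
Position k = 4, exponent = n-1-k = 1
B^1 mod M = 7^1 mod 509 = 7
Delta = (4 - 8) * 7 mod 509 = 481
New hash = (343 + 481) mod 509 = 315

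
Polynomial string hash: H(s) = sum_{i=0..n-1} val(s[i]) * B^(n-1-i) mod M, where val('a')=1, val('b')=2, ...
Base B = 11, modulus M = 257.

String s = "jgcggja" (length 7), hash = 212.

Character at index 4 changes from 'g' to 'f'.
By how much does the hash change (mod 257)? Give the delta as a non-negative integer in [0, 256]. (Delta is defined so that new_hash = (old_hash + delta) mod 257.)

Delta formula: (val(new) - val(old)) * B^(n-1-k) mod M
  val('f') - val('g') = 6 - 7 = -1
  B^(n-1-k) = 11^2 mod 257 = 121
  Delta = -1 * 121 mod 257 = 136

Answer: 136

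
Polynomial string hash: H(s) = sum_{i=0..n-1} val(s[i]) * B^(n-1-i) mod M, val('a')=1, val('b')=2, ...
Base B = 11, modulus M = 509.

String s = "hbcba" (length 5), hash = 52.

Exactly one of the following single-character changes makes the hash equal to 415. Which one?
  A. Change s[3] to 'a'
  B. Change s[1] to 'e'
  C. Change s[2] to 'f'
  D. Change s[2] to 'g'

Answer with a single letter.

Option A: s[3]='b'->'a', delta=(1-2)*11^1 mod 509 = 498, hash=52+498 mod 509 = 41
Option B: s[1]='b'->'e', delta=(5-2)*11^3 mod 509 = 430, hash=52+430 mod 509 = 482
Option C: s[2]='c'->'f', delta=(6-3)*11^2 mod 509 = 363, hash=52+363 mod 509 = 415 <-- target
Option D: s[2]='c'->'g', delta=(7-3)*11^2 mod 509 = 484, hash=52+484 mod 509 = 27

Answer: C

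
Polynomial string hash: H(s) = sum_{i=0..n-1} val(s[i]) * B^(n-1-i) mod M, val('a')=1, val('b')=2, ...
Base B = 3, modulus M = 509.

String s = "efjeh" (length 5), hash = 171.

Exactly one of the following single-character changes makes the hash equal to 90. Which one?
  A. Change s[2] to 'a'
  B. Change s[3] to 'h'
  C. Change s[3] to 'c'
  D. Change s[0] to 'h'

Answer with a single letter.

Answer: A

Derivation:
Option A: s[2]='j'->'a', delta=(1-10)*3^2 mod 509 = 428, hash=171+428 mod 509 = 90 <-- target
Option B: s[3]='e'->'h', delta=(8-5)*3^1 mod 509 = 9, hash=171+9 mod 509 = 180
Option C: s[3]='e'->'c', delta=(3-5)*3^1 mod 509 = 503, hash=171+503 mod 509 = 165
Option D: s[0]='e'->'h', delta=(8-5)*3^4 mod 509 = 243, hash=171+243 mod 509 = 414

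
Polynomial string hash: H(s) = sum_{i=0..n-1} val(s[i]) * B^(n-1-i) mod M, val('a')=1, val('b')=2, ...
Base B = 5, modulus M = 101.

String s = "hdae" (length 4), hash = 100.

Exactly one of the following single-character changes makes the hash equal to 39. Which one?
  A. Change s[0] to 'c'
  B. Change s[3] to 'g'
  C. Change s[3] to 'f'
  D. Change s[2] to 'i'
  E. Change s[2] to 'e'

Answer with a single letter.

Answer: D

Derivation:
Option A: s[0]='h'->'c', delta=(3-8)*5^3 mod 101 = 82, hash=100+82 mod 101 = 81
Option B: s[3]='e'->'g', delta=(7-5)*5^0 mod 101 = 2, hash=100+2 mod 101 = 1
Option C: s[3]='e'->'f', delta=(6-5)*5^0 mod 101 = 1, hash=100+1 mod 101 = 0
Option D: s[2]='a'->'i', delta=(9-1)*5^1 mod 101 = 40, hash=100+40 mod 101 = 39 <-- target
Option E: s[2]='a'->'e', delta=(5-1)*5^1 mod 101 = 20, hash=100+20 mod 101 = 19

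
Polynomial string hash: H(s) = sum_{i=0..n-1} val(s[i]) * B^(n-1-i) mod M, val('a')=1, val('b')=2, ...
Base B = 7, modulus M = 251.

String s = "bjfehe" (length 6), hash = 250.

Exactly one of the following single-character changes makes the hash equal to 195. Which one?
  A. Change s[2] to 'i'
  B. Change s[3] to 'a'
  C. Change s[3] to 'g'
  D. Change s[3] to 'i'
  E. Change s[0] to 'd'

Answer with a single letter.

Answer: D

Derivation:
Option A: s[2]='f'->'i', delta=(9-6)*7^3 mod 251 = 25, hash=250+25 mod 251 = 24
Option B: s[3]='e'->'a', delta=(1-5)*7^2 mod 251 = 55, hash=250+55 mod 251 = 54
Option C: s[3]='e'->'g', delta=(7-5)*7^2 mod 251 = 98, hash=250+98 mod 251 = 97
Option D: s[3]='e'->'i', delta=(9-5)*7^2 mod 251 = 196, hash=250+196 mod 251 = 195 <-- target
Option E: s[0]='b'->'d', delta=(4-2)*7^5 mod 251 = 231, hash=250+231 mod 251 = 230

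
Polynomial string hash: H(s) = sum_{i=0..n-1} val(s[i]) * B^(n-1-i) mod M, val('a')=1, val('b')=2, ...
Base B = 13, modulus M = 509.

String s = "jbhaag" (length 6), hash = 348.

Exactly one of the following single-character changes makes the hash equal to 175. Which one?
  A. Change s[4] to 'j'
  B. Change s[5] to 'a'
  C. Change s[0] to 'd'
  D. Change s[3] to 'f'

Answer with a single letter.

Answer: D

Derivation:
Option A: s[4]='a'->'j', delta=(10-1)*13^1 mod 509 = 117, hash=348+117 mod 509 = 465
Option B: s[5]='g'->'a', delta=(1-7)*13^0 mod 509 = 503, hash=348+503 mod 509 = 342
Option C: s[0]='j'->'d', delta=(4-10)*13^5 mod 509 = 135, hash=348+135 mod 509 = 483
Option D: s[3]='a'->'f', delta=(6-1)*13^2 mod 509 = 336, hash=348+336 mod 509 = 175 <-- target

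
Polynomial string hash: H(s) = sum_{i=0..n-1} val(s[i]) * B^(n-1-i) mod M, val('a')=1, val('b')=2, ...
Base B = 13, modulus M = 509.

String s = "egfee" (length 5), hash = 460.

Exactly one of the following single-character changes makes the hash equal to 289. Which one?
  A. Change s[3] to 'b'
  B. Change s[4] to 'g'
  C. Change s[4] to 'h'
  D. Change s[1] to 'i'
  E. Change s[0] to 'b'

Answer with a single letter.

Option A: s[3]='e'->'b', delta=(2-5)*13^1 mod 509 = 470, hash=460+470 mod 509 = 421
Option B: s[4]='e'->'g', delta=(7-5)*13^0 mod 509 = 2, hash=460+2 mod 509 = 462
Option C: s[4]='e'->'h', delta=(8-5)*13^0 mod 509 = 3, hash=460+3 mod 509 = 463
Option D: s[1]='g'->'i', delta=(9-7)*13^3 mod 509 = 322, hash=460+322 mod 509 = 273
Option E: s[0]='e'->'b', delta=(2-5)*13^4 mod 509 = 338, hash=460+338 mod 509 = 289 <-- target

Answer: E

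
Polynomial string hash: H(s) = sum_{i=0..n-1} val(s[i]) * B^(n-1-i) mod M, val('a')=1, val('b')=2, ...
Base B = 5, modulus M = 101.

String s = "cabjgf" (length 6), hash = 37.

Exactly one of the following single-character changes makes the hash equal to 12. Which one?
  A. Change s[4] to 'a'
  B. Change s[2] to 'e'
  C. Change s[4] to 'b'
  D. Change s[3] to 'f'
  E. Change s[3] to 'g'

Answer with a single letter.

Answer: C

Derivation:
Option A: s[4]='g'->'a', delta=(1-7)*5^1 mod 101 = 71, hash=37+71 mod 101 = 7
Option B: s[2]='b'->'e', delta=(5-2)*5^3 mod 101 = 72, hash=37+72 mod 101 = 8
Option C: s[4]='g'->'b', delta=(2-7)*5^1 mod 101 = 76, hash=37+76 mod 101 = 12 <-- target
Option D: s[3]='j'->'f', delta=(6-10)*5^2 mod 101 = 1, hash=37+1 mod 101 = 38
Option E: s[3]='j'->'g', delta=(7-10)*5^2 mod 101 = 26, hash=37+26 mod 101 = 63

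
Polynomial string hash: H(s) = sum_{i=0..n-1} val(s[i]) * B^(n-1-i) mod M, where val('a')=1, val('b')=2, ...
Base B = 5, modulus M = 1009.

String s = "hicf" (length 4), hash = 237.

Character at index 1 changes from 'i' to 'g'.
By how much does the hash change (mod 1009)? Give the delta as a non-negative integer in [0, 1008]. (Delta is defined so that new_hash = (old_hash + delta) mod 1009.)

Answer: 959

Derivation:
Delta formula: (val(new) - val(old)) * B^(n-1-k) mod M
  val('g') - val('i') = 7 - 9 = -2
  B^(n-1-k) = 5^2 mod 1009 = 25
  Delta = -2 * 25 mod 1009 = 959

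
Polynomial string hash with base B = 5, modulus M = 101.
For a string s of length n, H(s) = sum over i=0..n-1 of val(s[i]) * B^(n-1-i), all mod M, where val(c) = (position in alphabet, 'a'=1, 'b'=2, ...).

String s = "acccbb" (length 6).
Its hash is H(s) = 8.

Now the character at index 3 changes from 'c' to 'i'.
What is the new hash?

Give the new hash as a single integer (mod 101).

Answer: 57

Derivation:
val('c') = 3, val('i') = 9
Position k = 3, exponent = n-1-k = 2
B^2 mod M = 5^2 mod 101 = 25
Delta = (9 - 3) * 25 mod 101 = 49
New hash = (8 + 49) mod 101 = 57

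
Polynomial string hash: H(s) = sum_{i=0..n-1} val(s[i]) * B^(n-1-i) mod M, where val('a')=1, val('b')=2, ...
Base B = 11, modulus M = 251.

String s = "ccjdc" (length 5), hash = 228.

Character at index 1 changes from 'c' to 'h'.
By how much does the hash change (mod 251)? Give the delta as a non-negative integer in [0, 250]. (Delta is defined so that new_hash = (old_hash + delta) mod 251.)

Answer: 129

Derivation:
Delta formula: (val(new) - val(old)) * B^(n-1-k) mod M
  val('h') - val('c') = 8 - 3 = 5
  B^(n-1-k) = 11^3 mod 251 = 76
  Delta = 5 * 76 mod 251 = 129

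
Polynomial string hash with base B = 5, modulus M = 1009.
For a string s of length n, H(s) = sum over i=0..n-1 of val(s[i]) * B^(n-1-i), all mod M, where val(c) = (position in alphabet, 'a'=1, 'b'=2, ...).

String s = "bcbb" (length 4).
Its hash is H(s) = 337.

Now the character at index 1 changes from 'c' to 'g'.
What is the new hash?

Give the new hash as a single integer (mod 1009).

val('c') = 3, val('g') = 7
Position k = 1, exponent = n-1-k = 2
B^2 mod M = 5^2 mod 1009 = 25
Delta = (7 - 3) * 25 mod 1009 = 100
New hash = (337 + 100) mod 1009 = 437

Answer: 437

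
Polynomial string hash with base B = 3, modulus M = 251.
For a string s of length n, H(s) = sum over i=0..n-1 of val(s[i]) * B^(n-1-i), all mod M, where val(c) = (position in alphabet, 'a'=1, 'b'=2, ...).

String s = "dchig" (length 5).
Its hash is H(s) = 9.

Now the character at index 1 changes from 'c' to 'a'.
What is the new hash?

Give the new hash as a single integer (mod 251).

val('c') = 3, val('a') = 1
Position k = 1, exponent = n-1-k = 3
B^3 mod M = 3^3 mod 251 = 27
Delta = (1 - 3) * 27 mod 251 = 197
New hash = (9 + 197) mod 251 = 206

Answer: 206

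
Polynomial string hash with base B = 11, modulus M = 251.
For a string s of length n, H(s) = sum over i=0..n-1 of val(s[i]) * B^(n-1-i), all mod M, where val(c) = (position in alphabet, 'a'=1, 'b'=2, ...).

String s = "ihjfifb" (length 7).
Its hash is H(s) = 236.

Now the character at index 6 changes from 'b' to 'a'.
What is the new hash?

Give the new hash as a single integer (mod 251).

Answer: 235

Derivation:
val('b') = 2, val('a') = 1
Position k = 6, exponent = n-1-k = 0
B^0 mod M = 11^0 mod 251 = 1
Delta = (1 - 2) * 1 mod 251 = 250
New hash = (236 + 250) mod 251 = 235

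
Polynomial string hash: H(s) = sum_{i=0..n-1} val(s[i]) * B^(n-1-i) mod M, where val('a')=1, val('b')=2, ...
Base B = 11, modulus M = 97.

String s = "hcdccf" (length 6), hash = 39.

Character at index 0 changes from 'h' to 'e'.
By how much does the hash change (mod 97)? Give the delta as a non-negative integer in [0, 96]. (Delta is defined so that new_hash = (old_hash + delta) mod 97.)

Delta formula: (val(new) - val(old)) * B^(n-1-k) mod M
  val('e') - val('h') = 5 - 8 = -3
  B^(n-1-k) = 11^5 mod 97 = 31
  Delta = -3 * 31 mod 97 = 4

Answer: 4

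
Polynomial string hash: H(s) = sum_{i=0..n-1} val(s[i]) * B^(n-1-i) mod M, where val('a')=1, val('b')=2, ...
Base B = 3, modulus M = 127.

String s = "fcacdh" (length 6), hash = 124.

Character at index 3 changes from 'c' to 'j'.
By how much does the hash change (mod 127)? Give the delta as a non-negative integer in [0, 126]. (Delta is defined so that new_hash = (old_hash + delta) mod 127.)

Answer: 63

Derivation:
Delta formula: (val(new) - val(old)) * B^(n-1-k) mod M
  val('j') - val('c') = 10 - 3 = 7
  B^(n-1-k) = 3^2 mod 127 = 9
  Delta = 7 * 9 mod 127 = 63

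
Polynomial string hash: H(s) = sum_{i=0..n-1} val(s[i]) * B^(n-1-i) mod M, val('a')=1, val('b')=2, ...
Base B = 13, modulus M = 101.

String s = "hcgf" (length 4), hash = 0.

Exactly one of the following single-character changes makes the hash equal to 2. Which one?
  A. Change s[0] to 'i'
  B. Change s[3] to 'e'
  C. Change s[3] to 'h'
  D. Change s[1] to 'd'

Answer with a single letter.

Option A: s[0]='h'->'i', delta=(9-8)*13^3 mod 101 = 76, hash=0+76 mod 101 = 76
Option B: s[3]='f'->'e', delta=(5-6)*13^0 mod 101 = 100, hash=0+100 mod 101 = 100
Option C: s[3]='f'->'h', delta=(8-6)*13^0 mod 101 = 2, hash=0+2 mod 101 = 2 <-- target
Option D: s[1]='c'->'d', delta=(4-3)*13^2 mod 101 = 68, hash=0+68 mod 101 = 68

Answer: C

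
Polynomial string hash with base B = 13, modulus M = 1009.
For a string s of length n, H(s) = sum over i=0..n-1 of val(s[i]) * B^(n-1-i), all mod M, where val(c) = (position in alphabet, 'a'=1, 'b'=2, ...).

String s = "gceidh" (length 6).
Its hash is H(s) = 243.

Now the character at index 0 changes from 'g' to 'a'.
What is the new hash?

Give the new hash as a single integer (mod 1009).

Answer: 357

Derivation:
val('g') = 7, val('a') = 1
Position k = 0, exponent = n-1-k = 5
B^5 mod M = 13^5 mod 1009 = 990
Delta = (1 - 7) * 990 mod 1009 = 114
New hash = (243 + 114) mod 1009 = 357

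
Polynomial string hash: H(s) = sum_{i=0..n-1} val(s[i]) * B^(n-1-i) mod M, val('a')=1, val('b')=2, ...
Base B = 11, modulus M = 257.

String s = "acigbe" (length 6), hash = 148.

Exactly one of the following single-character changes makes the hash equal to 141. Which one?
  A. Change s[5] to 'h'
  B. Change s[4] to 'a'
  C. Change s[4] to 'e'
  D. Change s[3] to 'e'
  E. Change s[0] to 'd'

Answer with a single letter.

Answer: E

Derivation:
Option A: s[5]='e'->'h', delta=(8-5)*11^0 mod 257 = 3, hash=148+3 mod 257 = 151
Option B: s[4]='b'->'a', delta=(1-2)*11^1 mod 257 = 246, hash=148+246 mod 257 = 137
Option C: s[4]='b'->'e', delta=(5-2)*11^1 mod 257 = 33, hash=148+33 mod 257 = 181
Option D: s[3]='g'->'e', delta=(5-7)*11^2 mod 257 = 15, hash=148+15 mod 257 = 163
Option E: s[0]='a'->'d', delta=(4-1)*11^5 mod 257 = 250, hash=148+250 mod 257 = 141 <-- target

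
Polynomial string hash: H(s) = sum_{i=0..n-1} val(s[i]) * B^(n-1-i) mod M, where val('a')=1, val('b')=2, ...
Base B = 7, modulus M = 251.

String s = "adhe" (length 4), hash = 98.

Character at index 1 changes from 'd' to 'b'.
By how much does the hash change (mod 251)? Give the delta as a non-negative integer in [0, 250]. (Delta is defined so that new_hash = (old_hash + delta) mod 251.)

Delta formula: (val(new) - val(old)) * B^(n-1-k) mod M
  val('b') - val('d') = 2 - 4 = -2
  B^(n-1-k) = 7^2 mod 251 = 49
  Delta = -2 * 49 mod 251 = 153

Answer: 153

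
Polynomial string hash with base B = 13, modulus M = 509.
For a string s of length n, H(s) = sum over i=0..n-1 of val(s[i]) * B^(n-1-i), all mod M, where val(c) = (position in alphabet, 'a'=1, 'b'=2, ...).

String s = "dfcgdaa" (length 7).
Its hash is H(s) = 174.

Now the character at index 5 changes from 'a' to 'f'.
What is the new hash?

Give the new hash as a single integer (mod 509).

val('a') = 1, val('f') = 6
Position k = 5, exponent = n-1-k = 1
B^1 mod M = 13^1 mod 509 = 13
Delta = (6 - 1) * 13 mod 509 = 65
New hash = (174 + 65) mod 509 = 239

Answer: 239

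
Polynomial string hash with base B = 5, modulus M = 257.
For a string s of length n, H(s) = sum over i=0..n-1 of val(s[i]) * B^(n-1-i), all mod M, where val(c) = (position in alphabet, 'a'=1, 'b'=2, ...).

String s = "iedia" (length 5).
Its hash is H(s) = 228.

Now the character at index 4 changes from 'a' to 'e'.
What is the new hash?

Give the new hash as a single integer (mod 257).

Answer: 232

Derivation:
val('a') = 1, val('e') = 5
Position k = 4, exponent = n-1-k = 0
B^0 mod M = 5^0 mod 257 = 1
Delta = (5 - 1) * 1 mod 257 = 4
New hash = (228 + 4) mod 257 = 232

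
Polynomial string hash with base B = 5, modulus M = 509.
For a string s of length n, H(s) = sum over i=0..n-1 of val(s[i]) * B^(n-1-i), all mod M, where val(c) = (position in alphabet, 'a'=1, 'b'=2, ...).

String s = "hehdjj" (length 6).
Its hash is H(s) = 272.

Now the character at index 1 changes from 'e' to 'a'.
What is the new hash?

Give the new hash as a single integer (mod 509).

Answer: 317

Derivation:
val('e') = 5, val('a') = 1
Position k = 1, exponent = n-1-k = 4
B^4 mod M = 5^4 mod 509 = 116
Delta = (1 - 5) * 116 mod 509 = 45
New hash = (272 + 45) mod 509 = 317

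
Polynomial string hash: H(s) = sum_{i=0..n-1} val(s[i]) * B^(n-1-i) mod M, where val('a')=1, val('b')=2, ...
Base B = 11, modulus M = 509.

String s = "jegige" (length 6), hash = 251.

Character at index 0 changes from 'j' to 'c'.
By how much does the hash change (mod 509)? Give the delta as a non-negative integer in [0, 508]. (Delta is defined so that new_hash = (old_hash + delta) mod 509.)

Answer: 78

Derivation:
Delta formula: (val(new) - val(old)) * B^(n-1-k) mod M
  val('c') - val('j') = 3 - 10 = -7
  B^(n-1-k) = 11^5 mod 509 = 207
  Delta = -7 * 207 mod 509 = 78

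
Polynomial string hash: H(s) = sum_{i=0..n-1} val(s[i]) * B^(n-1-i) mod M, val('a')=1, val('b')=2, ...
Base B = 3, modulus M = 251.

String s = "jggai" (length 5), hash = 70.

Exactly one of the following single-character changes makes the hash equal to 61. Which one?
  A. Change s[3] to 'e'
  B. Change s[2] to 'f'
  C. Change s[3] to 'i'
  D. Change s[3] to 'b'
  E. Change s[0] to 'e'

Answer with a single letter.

Option A: s[3]='a'->'e', delta=(5-1)*3^1 mod 251 = 12, hash=70+12 mod 251 = 82
Option B: s[2]='g'->'f', delta=(6-7)*3^2 mod 251 = 242, hash=70+242 mod 251 = 61 <-- target
Option C: s[3]='a'->'i', delta=(9-1)*3^1 mod 251 = 24, hash=70+24 mod 251 = 94
Option D: s[3]='a'->'b', delta=(2-1)*3^1 mod 251 = 3, hash=70+3 mod 251 = 73
Option E: s[0]='j'->'e', delta=(5-10)*3^4 mod 251 = 97, hash=70+97 mod 251 = 167

Answer: B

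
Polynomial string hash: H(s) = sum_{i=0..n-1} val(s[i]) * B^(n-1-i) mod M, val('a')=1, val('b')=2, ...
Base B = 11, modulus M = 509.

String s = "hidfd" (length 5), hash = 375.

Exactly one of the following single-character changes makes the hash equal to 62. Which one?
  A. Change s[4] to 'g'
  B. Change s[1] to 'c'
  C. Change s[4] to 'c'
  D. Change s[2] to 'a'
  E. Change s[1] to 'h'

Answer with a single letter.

Answer: E

Derivation:
Option A: s[4]='d'->'g', delta=(7-4)*11^0 mod 509 = 3, hash=375+3 mod 509 = 378
Option B: s[1]='i'->'c', delta=(3-9)*11^3 mod 509 = 158, hash=375+158 mod 509 = 24
Option C: s[4]='d'->'c', delta=(3-4)*11^0 mod 509 = 508, hash=375+508 mod 509 = 374
Option D: s[2]='d'->'a', delta=(1-4)*11^2 mod 509 = 146, hash=375+146 mod 509 = 12
Option E: s[1]='i'->'h', delta=(8-9)*11^3 mod 509 = 196, hash=375+196 mod 509 = 62 <-- target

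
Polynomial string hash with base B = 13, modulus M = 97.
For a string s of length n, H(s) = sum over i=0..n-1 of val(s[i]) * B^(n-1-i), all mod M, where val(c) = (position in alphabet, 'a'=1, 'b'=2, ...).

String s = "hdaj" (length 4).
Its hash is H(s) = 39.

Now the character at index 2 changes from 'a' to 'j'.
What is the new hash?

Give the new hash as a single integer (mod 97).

val('a') = 1, val('j') = 10
Position k = 2, exponent = n-1-k = 1
B^1 mod M = 13^1 mod 97 = 13
Delta = (10 - 1) * 13 mod 97 = 20
New hash = (39 + 20) mod 97 = 59

Answer: 59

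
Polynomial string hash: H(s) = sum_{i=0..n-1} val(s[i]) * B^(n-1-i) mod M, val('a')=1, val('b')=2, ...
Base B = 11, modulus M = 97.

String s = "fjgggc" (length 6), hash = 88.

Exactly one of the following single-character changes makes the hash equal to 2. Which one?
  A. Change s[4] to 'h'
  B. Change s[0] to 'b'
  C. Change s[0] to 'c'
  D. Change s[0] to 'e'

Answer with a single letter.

Option A: s[4]='g'->'h', delta=(8-7)*11^1 mod 97 = 11, hash=88+11 mod 97 = 2 <-- target
Option B: s[0]='f'->'b', delta=(2-6)*11^5 mod 97 = 70, hash=88+70 mod 97 = 61
Option C: s[0]='f'->'c', delta=(3-6)*11^5 mod 97 = 4, hash=88+4 mod 97 = 92
Option D: s[0]='f'->'e', delta=(5-6)*11^5 mod 97 = 66, hash=88+66 mod 97 = 57

Answer: A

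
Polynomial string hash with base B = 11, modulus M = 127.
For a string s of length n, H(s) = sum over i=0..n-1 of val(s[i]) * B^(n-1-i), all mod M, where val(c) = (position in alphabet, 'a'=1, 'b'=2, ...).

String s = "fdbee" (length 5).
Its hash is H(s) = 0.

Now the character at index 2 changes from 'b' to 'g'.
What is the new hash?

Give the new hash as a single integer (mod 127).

Answer: 97

Derivation:
val('b') = 2, val('g') = 7
Position k = 2, exponent = n-1-k = 2
B^2 mod M = 11^2 mod 127 = 121
Delta = (7 - 2) * 121 mod 127 = 97
New hash = (0 + 97) mod 127 = 97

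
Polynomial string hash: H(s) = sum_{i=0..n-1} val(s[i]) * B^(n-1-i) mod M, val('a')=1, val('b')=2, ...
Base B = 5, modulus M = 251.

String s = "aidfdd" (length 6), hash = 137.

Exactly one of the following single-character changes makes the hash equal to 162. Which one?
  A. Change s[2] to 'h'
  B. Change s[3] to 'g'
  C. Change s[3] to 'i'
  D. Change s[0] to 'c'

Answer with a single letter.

Option A: s[2]='d'->'h', delta=(8-4)*5^3 mod 251 = 249, hash=137+249 mod 251 = 135
Option B: s[3]='f'->'g', delta=(7-6)*5^2 mod 251 = 25, hash=137+25 mod 251 = 162 <-- target
Option C: s[3]='f'->'i', delta=(9-6)*5^2 mod 251 = 75, hash=137+75 mod 251 = 212
Option D: s[0]='a'->'c', delta=(3-1)*5^5 mod 251 = 226, hash=137+226 mod 251 = 112

Answer: B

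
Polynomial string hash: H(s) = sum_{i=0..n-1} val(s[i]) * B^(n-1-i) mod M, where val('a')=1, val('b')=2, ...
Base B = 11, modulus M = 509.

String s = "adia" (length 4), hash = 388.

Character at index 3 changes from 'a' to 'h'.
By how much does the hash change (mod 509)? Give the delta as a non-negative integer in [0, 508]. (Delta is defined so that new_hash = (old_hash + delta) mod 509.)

Answer: 7

Derivation:
Delta formula: (val(new) - val(old)) * B^(n-1-k) mod M
  val('h') - val('a') = 8 - 1 = 7
  B^(n-1-k) = 11^0 mod 509 = 1
  Delta = 7 * 1 mod 509 = 7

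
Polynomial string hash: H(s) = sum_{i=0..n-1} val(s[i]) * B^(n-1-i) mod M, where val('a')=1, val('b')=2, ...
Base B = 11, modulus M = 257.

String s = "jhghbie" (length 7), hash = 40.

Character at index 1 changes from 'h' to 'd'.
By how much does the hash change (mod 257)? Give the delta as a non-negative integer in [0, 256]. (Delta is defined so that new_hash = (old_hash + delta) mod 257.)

Delta formula: (val(new) - val(old)) * B^(n-1-k) mod M
  val('d') - val('h') = 4 - 8 = -4
  B^(n-1-k) = 11^5 mod 257 = 169
  Delta = -4 * 169 mod 257 = 95

Answer: 95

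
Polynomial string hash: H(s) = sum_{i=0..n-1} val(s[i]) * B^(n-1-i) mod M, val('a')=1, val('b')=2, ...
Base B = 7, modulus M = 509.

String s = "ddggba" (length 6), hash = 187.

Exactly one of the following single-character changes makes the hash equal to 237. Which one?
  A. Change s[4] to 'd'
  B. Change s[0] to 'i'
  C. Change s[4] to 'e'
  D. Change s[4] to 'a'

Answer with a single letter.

Answer: B

Derivation:
Option A: s[4]='b'->'d', delta=(4-2)*7^1 mod 509 = 14, hash=187+14 mod 509 = 201
Option B: s[0]='d'->'i', delta=(9-4)*7^5 mod 509 = 50, hash=187+50 mod 509 = 237 <-- target
Option C: s[4]='b'->'e', delta=(5-2)*7^1 mod 509 = 21, hash=187+21 mod 509 = 208
Option D: s[4]='b'->'a', delta=(1-2)*7^1 mod 509 = 502, hash=187+502 mod 509 = 180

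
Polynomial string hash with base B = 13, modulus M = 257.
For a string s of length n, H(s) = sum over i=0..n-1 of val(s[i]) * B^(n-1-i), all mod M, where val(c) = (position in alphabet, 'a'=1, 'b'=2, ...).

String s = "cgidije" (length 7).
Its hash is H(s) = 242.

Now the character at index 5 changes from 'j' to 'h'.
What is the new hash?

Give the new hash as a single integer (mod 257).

Answer: 216

Derivation:
val('j') = 10, val('h') = 8
Position k = 5, exponent = n-1-k = 1
B^1 mod M = 13^1 mod 257 = 13
Delta = (8 - 10) * 13 mod 257 = 231
New hash = (242 + 231) mod 257 = 216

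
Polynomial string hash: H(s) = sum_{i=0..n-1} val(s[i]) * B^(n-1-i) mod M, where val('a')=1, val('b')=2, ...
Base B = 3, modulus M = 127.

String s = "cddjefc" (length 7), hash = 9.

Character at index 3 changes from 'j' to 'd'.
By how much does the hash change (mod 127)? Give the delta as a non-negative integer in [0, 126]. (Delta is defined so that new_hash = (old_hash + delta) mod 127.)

Delta formula: (val(new) - val(old)) * B^(n-1-k) mod M
  val('d') - val('j') = 4 - 10 = -6
  B^(n-1-k) = 3^3 mod 127 = 27
  Delta = -6 * 27 mod 127 = 92

Answer: 92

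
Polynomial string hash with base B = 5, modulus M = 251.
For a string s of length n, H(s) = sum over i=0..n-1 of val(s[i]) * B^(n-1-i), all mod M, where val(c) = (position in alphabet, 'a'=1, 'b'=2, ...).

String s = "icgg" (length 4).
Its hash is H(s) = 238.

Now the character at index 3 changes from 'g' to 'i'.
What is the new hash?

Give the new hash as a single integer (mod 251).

Answer: 240

Derivation:
val('g') = 7, val('i') = 9
Position k = 3, exponent = n-1-k = 0
B^0 mod M = 5^0 mod 251 = 1
Delta = (9 - 7) * 1 mod 251 = 2
New hash = (238 + 2) mod 251 = 240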